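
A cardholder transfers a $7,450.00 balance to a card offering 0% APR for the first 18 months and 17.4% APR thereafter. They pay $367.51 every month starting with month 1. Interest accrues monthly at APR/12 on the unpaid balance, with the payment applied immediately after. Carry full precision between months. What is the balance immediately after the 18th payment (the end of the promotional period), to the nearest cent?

Promo months 1–18 at r₀ = 0%/12 = 0; months 19+ at r₁ = 17.4%/12 = 0.0145.
After month 18 (no interest yet): B = $7,450.00 − 18·$367.51 = $834.82.

$834.82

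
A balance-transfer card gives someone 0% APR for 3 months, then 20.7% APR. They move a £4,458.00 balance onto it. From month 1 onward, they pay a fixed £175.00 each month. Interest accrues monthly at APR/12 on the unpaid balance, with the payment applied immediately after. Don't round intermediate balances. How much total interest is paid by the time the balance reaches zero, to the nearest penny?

£1,086.24

Promo months 1–3 at r₀ = 0%/12 = 0; months 4+ at r₁ = 20.7%/12 = 0.01725.
After month 3 (no interest yet): B = £4,458.00 − 3·£175.00 = £3,933.00.
Then at r₁ with £175.00/mo: n₂ = −ln(1 − r₁·B/P)/ln(1+r₁) ≈ 28.68 → 29 more payments.
Total paid = 31·£175.00 + £119.24 = £5,544.24; interest = £5,544.24 − £4,458.00 = £1,086.24.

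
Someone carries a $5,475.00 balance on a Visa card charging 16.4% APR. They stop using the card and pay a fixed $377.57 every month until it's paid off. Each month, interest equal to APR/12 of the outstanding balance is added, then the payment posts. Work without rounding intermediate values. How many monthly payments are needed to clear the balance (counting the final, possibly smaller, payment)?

17 months

Monthly rate r = 16.4%/12 = 1.36667% = 0.0136667.
Recurrence: B ← B·(1+r) − $377.57.
Month 1: interest $74.82; balance after payment $5,172.26.
Month 2: interest $70.69; balance after payment $4,865.37.
Closed form: n = −ln(1 − rB₀/P)/ln(1+r) = −ln(0.80182)/ln(1.01367) ≈ 16.271, so the balance reaches zero during payment 17.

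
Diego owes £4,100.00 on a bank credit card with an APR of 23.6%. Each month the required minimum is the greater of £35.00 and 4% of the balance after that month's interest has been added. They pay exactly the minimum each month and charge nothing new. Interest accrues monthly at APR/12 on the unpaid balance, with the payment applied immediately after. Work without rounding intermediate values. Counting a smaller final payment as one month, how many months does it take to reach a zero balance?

Monthly rate r = 23.6%/12 = 1.96667% = 0.0196667.
While 4% of the post-interest balance exceeds £35.00, each month B ← (B·(1+r))·(1 − 0.04), i.e. B shrinks by the factor (1+r)·0.96 = 0.97888.
This holds for months 1–74. Entering month 75 the balance is £844.82; 4% of the post-interest balance is now below £35.00, so the flat £35.00 minimum applies from here.
From month 75 a fixed £35.00 at rate r clears £844.82 in 34 more payments. Total: 74 + 34 = 108 months.

108 months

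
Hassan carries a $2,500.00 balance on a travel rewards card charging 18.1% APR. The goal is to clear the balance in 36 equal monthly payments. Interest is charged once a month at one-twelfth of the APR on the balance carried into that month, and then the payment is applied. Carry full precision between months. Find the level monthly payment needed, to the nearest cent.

$90.51

Monthly rate r = 18.1%/12 = 1.50833% = 0.0150833.
Level-payment amortization: P = B₀·r / (1 − (1+r)^(−n)) = 2500.00·0.0150833 / (1 − 1.01508^(−36)).
Denominator 1 − (1+r)^(−36) = 0.41663697.
P = 37.7083 / 0.41663697 ≈ 90.51.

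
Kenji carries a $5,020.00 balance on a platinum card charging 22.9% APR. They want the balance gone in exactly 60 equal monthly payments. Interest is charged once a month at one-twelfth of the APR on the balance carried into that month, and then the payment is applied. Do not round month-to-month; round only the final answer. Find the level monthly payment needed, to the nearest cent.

$141.23

Monthly rate r = 22.9%/12 = 1.90833% = 0.0190833.
Level-payment amortization: P = B₀·r / (1 − (1+r)^(−n)) = 5020.00·0.0190833 / (1 − 1.01908^(−60)).
Denominator 1 − (1+r)^(−60) = 0.678324442.
P = 95.7983 / 0.678324442 ≈ 141.23.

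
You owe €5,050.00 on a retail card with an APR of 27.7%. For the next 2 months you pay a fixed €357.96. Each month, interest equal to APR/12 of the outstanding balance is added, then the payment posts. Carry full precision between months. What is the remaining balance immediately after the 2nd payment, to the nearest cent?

Monthly rate r = 27.7%/12 = 2.30833% = 0.0230833.
Each month: B ← B·(1+r) − €357.96.
Month 1: interest €116.57; balance after payment €4,808.61.
Month 2: interest €111.00; balance after payment €4,561.65.

€4,561.65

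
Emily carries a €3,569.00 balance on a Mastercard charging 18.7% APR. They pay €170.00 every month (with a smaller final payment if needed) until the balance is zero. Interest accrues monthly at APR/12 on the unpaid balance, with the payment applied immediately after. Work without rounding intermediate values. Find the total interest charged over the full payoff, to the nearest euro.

€788

Monthly rate r = 18.7%/12 = 1.55833% = 0.0155833.
Payoff takes n = ⌈−ln(1 − rB₀/P)/ln(1+r)⌉ = ⌈25.625⌉ = 26 payments; the last is €106.58.
Total paid = 25·€170.00 + €106.58 = €4,356.58.
Total interest = total paid − principal = €4,356.58 − €3,569.00 = €787.58.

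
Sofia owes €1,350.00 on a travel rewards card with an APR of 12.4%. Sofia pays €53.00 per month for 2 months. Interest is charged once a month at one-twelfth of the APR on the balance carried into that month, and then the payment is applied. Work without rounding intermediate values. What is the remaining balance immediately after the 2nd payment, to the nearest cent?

€1,271.50

Monthly rate r = 12.4%/12 = 1.03333% = 0.0103333.
Each month: B ← B·(1+r) − €53.00.
Month 1: interest €13.95; balance after payment €1,310.95.
Month 2: interest €13.55; balance after payment €1,271.50.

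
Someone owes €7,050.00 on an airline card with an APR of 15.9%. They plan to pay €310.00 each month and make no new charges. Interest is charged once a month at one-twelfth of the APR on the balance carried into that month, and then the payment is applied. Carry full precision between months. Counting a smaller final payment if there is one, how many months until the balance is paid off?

28 payments

Monthly rate r = 15.9%/12 = 1.325% = 0.01325.
Recurrence: B ← B·(1+r) − €310.00.
Month 1: interest €93.41; balance after payment €6,833.41.
Month 2: interest €90.54; balance after payment €6,613.96.
Closed form: n = −ln(1 − rB₀/P)/ln(1+r) = −ln(0.69867)/ln(1.01325) ≈ 27.241, so the balance reaches zero during payment 28.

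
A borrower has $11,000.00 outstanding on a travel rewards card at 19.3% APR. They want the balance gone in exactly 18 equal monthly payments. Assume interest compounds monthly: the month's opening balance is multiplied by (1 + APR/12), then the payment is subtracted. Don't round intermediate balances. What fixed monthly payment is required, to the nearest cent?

$708.70

Monthly rate r = 19.3%/12 = 1.60833% = 0.0160833.
Level-payment amortization: P = B₀·r / (1 − (1+r)^(−n)) = 11000.00·0.0160833 / (1 − 1.01608^(−18)).
Denominator 1 − (1+r)^(−18) = 0.249635809.
P = 176.917 / 0.249635809 ≈ 708.70.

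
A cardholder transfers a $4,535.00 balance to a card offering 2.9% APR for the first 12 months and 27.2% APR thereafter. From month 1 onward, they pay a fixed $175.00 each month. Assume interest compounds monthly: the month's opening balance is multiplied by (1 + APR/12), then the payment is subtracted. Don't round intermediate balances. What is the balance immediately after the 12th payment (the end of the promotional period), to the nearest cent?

Promo months 1–12 at r₀ = 2.9%/12 = 0.00241667; months 13+ at r₁ = 27.2%/12 = 0.0226667.
After month 12: iterate B ← B·(1+r₀) − $175.00 for 12 months → $2,540.14.

$2,540.14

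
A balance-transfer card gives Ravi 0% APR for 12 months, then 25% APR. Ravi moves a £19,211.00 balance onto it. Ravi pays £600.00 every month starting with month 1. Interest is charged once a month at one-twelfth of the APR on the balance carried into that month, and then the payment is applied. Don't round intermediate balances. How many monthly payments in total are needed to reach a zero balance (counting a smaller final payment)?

Promo months 1–12 at r₀ = 0%/12 = 0; months 13+ at r₁ = 25%/12 = 0.0208333.
After month 12 (no interest yet): B = £19,211.00 − 12·£600.00 = £12,011.00.
Then at r₁ with £600.00/mo: n₂ = −ln(1 − r₁·B/P)/ln(1+r₁) ≈ 26.17 → 27 more payments.

39 months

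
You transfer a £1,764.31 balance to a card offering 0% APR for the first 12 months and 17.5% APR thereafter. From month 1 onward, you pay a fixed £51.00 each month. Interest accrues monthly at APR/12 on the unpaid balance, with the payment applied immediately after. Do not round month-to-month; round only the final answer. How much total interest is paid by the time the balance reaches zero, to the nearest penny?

£255.87

Promo months 1–12 at r₀ = 0%/12 = 0; months 13+ at r₁ = 17.5%/12 = 0.0145833.
After month 12 (no interest yet): B = £1,764.31 − 12·£51.00 = £1,152.31.
Then at r₁ with £51.00/mo: n₂ = −ln(1 − r₁·B/P)/ln(1+r₁) ≈ 27.61 → 28 more payments.
Total paid = 39·£51.00 + £31.18 = £2,020.18; interest = £2,020.18 − £1,764.31 = £255.87.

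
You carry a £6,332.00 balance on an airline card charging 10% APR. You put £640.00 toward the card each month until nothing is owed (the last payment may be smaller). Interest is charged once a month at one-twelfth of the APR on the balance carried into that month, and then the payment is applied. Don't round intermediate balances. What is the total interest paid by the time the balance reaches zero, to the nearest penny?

£304.44

Monthly rate r = 10%/12 = 0.833333% = 0.00833333.
Payoff takes n = ⌈−ln(1 − rB₀/P)/ln(1+r)⌉ = ⌈10.368⌉ = 11 payments; the last is £236.44.
Total paid = 10·£640.00 + £236.44 = £6,636.44.
Total interest = total paid − principal = £6,636.44 − £6,332.00 = £304.44.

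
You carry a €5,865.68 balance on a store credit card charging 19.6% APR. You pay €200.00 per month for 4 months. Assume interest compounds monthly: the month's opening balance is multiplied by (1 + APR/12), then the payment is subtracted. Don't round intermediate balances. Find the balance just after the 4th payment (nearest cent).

€5,438.58

Monthly rate r = 19.6%/12 = 1.63333% = 0.0163333.
Each month: B ← B·(1+r) − €200.00.
Month 1: interest €95.81; balance after payment €5,761.49.
Month 2: interest €94.10; balance after payment €5,655.59.
Month 3: interest €92.37; balance after payment €5,547.97.
Month 4: interest €90.62; balance after payment €5,438.58.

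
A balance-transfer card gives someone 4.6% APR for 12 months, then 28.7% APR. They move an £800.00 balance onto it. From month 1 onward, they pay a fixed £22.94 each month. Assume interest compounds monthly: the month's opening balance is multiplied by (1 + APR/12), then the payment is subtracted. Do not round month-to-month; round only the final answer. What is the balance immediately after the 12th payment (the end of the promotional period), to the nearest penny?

£556.43

Promo months 1–12 at r₀ = 4.6%/12 = 0.00383333; months 13+ at r₁ = 28.7%/12 = 0.0239167.
After month 12: iterate B ← B·(1+r₀) − £22.94 for 12 months → £556.43.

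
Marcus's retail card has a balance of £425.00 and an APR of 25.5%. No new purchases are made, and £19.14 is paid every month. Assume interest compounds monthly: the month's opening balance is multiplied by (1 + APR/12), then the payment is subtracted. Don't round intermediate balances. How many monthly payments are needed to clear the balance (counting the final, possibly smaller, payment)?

31 months

Monthly rate r = 25.5%/12 = 2.125% = 0.02125.
Recurrence: B ← B·(1+r) − £19.14.
Month 1: interest £9.03; balance after payment £414.89.
Month 2: interest £8.82; balance after payment £404.57.
Closed form: n = −ln(1 − rB₀/P)/ln(1+r) = −ln(0.52815)/ln(1.02125) ≈ 30.359, so the balance reaches zero during payment 31.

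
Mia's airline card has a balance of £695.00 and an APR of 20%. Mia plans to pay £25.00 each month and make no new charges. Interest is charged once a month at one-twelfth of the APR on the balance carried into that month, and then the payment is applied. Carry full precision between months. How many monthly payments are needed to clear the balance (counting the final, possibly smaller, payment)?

Monthly rate r = 20%/12 = 1.66667% = 0.0166667.
Recurrence: B ← B·(1+r) − £25.00.
Month 1: interest £11.58; balance after payment £681.58.
Month 2: interest £11.36; balance after payment £667.94.
Closed form: n = −ln(1 − rB₀/P)/ln(1+r) = −ln(0.53667)/ln(1.01667) ≈ 37.653, so the balance reaches zero during payment 38.

38 months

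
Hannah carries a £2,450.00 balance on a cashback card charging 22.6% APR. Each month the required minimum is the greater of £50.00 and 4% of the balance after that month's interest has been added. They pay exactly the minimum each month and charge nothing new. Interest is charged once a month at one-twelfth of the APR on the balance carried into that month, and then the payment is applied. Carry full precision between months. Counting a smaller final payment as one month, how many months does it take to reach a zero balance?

Monthly rate r = 22.6%/12 = 1.88333% = 0.0188333.
While 4% of the post-interest balance exceeds £50.00, each month B ← (B·(1+r))·(1 − 0.04), i.e. B shrinks by the factor (1+r)·0.96 = 0.97808.
This holds for months 1–32. Entering month 33 the balance is £1,205.44; 4% of the post-interest balance is now below £50.00, so the flat £50.00 minimum applies from here.
From month 33 a fixed £50.00 at rate r clears £1,205.44 in 33 more payments. Total: 32 + 33 = 65 months.

65 months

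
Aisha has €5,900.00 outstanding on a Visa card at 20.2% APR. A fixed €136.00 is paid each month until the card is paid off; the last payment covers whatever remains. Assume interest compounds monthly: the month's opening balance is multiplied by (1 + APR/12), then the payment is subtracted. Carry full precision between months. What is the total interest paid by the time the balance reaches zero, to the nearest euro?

Monthly rate r = 20.2%/12 = 1.68333% = 0.0168333.
Payoff takes n = ⌈−ln(1 − rB₀/P)/ln(1+r)⌉ = ⌈78.495⌉ = 79 payments; the last is €67.59.
Total paid = 78·€136.00 + €67.59 = €10,675.59.
Total interest = total paid − principal = €10,675.59 − €5,900.00 = €4,775.59.

€4,776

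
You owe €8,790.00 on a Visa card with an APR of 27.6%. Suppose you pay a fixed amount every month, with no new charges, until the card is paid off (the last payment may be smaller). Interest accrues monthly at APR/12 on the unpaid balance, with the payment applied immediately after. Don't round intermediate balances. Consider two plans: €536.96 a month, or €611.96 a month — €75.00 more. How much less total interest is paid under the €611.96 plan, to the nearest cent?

Monthly rate r = 27.6%/12 = 2.3% = 0.023.
At €536.96/mo: n = ⌈−ln(1 − rB₀/P)/ln(1+r)⌉ = 21 payments (last €417.38); total interest = total paid − €8,790.00 = €2,366.58.
At €611.96/mo: 18 payments (last €390.51); total interest €2,003.83.
Interest saved = €2,366.58 − €2,003.83 = €362.75.

€362.75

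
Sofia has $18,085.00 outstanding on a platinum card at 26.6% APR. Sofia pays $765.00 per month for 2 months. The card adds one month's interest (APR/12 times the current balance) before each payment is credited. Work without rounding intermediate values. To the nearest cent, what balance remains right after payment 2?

$17,348.70

Monthly rate r = 26.6%/12 = 2.21667% = 0.0221667.
Each month: B ← B·(1+r) − $765.00.
Month 1: interest $400.88; balance after payment $17,720.88.
Month 2: interest $392.81; balance after payment $17,348.70.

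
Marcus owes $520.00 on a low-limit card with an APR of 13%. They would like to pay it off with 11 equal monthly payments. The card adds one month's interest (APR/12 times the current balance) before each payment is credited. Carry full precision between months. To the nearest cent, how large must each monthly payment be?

Monthly rate r = 13%/12 = 1.08333% = 0.0108333.
Level-payment amortization: P = B₀·r / (1 − (1+r)^(−n)) = 520.00·0.0108333 / (1 − 1.01083^(−11)).
Denominator 1 − (1+r)^(−11) = 0.111771105.
P = 5.63333 / 0.111771105 ≈ 50.40.

$50.40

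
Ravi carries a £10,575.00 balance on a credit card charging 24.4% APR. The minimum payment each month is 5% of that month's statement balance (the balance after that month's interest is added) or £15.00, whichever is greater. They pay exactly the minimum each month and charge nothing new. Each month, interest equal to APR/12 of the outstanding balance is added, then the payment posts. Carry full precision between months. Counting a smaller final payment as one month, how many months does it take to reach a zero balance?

Monthly rate r = 24.4%/12 = 2.03333% = 0.0203333.
While 5% of the post-interest balance exceeds £15.00, each month B ← (B·(1+r))·(1 − 0.05), i.e. B shrinks by the factor (1+r)·0.95 = 0.96932.
This holds for months 1–115. Entering month 116 the balance is £293.65; 5% of the post-interest balance is now below £15.00, so the flat £15.00 minimum applies from here.
From month 116 a fixed £15.00 at rate r clears £293.65 in 26 more payments. Total: 115 + 26 = 141 months.

141 months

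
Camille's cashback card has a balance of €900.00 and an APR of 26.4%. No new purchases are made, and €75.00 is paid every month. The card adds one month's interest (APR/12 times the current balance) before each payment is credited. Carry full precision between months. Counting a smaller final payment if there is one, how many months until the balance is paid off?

15 payments

Monthly rate r = 26.4%/12 = 2.2% = 0.022.
Recurrence: B ← B·(1+r) − €75.00.
Month 1: interest €19.80; balance after payment €844.80.
Month 2: interest €18.59; balance after payment €788.39.
Closed form: n = −ln(1 − rB₀/P)/ln(1+r) = −ln(0.736)/ln(1.022) ≈ 14.086, so the balance reaches zero during payment 15.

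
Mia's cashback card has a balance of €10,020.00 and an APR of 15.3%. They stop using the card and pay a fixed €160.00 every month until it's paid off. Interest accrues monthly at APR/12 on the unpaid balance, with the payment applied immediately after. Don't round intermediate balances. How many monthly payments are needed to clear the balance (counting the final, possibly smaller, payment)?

127 months

Monthly rate r = 15.3%/12 = 1.275% = 0.01275.
Recurrence: B ← B·(1+r) − €160.00.
Month 1: interest €127.76; balance after payment €9,987.75.
Month 2: interest €127.34; balance after payment €9,955.10.
Closed form: n = −ln(1 − rB₀/P)/ln(1+r) = −ln(0.20153)/ln(1.01275) ≈ 126.431, so the balance reaches zero during payment 127.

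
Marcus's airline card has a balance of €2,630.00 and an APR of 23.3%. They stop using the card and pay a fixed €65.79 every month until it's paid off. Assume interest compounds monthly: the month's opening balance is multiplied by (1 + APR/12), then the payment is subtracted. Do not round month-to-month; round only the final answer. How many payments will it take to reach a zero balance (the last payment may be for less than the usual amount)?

78 payments

Monthly rate r = 23.3%/12 = 1.94167% = 0.0194167.
Recurrence: B ← B·(1+r) − €65.79.
Month 1: interest €51.07; balance after payment €2,615.28.
Month 2: interest €50.78; balance after payment €2,600.27.
Closed form: n = −ln(1 − rB₀/P)/ln(1+r) = −ln(0.22381)/ln(1.01942) ≈ 77.844, so the balance reaches zero during payment 78.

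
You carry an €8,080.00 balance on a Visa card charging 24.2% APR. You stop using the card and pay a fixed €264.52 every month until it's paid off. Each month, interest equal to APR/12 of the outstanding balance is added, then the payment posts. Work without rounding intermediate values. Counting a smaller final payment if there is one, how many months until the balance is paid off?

48 payments

Monthly rate r = 24.2%/12 = 2.01667% = 0.0201667.
Recurrence: B ← B·(1+r) − €264.52.
Month 1: interest €162.95; balance after payment €7,978.43.
Month 2: interest €160.90; balance after payment €7,874.80.
Closed form: n = −ln(1 − rB₀/P)/ln(1+r) = −ln(0.38399)/ln(1.02017) ≈ 47.938, so the balance reaches zero during payment 48.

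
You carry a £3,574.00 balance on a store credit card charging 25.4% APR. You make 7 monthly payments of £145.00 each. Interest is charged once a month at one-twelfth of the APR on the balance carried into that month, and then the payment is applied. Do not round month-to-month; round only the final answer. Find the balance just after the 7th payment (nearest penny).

Monthly rate r = 25.4%/12 = 2.11667% = 0.0211667.
Each month: B ← B·(1+r) − £145.00.
Month 1: interest £75.65; balance after payment £3,504.65.
Month 2: interest £74.18; balance after payment £3,433.83.
Month 3: interest £72.68; balance after payment £3,361.51.
Month 4: interest £71.15; balance after payment £3,287.67.
Month 5: interest £69.59; balance after payment £3,212.26.
Month 6: interest £67.99; balance after payment £3,135.25.
Month 7: interest £66.36; balance after payment £3,056.61.

£3,056.61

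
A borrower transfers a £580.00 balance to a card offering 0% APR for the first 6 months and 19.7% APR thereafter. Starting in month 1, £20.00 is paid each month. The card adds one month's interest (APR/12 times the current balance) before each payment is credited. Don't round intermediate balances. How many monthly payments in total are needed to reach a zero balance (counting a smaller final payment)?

36 payments

Promo months 1–6 at r₀ = 0%/12 = 0; months 7+ at r₁ = 19.7%/12 = 0.0164167.
After month 6 (no interest yet): B = £580.00 − 6·£20.00 = £460.00.
Then at r₁ with £20.00/mo: n₂ = −ln(1 − r₁·B/P)/ln(1+r₁) ≈ 29.12 → 30 more payments.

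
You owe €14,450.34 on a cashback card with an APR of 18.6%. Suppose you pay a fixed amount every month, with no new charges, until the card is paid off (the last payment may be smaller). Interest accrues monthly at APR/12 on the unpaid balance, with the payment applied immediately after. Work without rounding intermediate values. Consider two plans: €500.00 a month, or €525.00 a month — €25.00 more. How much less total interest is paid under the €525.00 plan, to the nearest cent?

Monthly rate r = 18.6%/12 = 1.55% = 0.0155.
At €500.00/mo: n = ⌈−ln(1 − rB₀/P)/ln(1+r)⌉ = 39 payments (last €314.72); total interest = total paid − €14,450.34 = €4,864.38.
At €525.00/mo: 37 payments (last €85.98); total interest €4,535.64.
Interest saved = €4,864.38 − €4,535.64 = €328.74.

€328.74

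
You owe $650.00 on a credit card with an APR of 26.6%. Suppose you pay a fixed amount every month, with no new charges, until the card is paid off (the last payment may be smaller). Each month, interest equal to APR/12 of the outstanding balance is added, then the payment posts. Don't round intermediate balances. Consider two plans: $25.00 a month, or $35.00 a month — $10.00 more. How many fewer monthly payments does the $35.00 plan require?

15 fewer payments

Monthly rate r = 26.6%/12 = 2.21667% = 0.0221667.
At $25.00/mo: n = ⌈−ln(1 − rB₀/P)/ln(1+r)⌉ = 40 payments (last $4.32); total interest = total paid − $650.00 = $329.32.
At $35.00/mo: 25 payments (last $6.88); total interest $196.88.
Payments saved = 40 − 25 = 15.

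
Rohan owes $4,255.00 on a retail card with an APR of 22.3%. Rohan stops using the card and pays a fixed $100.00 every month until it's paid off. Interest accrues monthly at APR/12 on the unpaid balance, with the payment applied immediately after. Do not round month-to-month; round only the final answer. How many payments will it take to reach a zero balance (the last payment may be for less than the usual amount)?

Monthly rate r = 22.3%/12 = 1.85833% = 0.0185833.
Recurrence: B ← B·(1+r) − $100.00.
Month 1: interest $79.07; balance after payment $4,234.07.
Month 2: interest $78.68; balance after payment $4,212.76.
Closed form: n = −ln(1 − rB₀/P)/ln(1+r) = −ln(0.20928)/ln(1.01858) ≈ 84.946, so the balance reaches zero during payment 85.

85 payments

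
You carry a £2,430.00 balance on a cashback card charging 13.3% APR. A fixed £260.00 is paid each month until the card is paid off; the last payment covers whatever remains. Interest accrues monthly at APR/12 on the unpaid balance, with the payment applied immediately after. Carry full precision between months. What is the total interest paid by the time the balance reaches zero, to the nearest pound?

£150

Monthly rate r = 13.3%/12 = 1.10833% = 0.0110833.
Payoff takes n = ⌈−ln(1 − rB₀/P)/ln(1+r)⌉ = ⌈9.921⌉ = 10 payments; the last is £239.58.
Total paid = 9·£260.00 + £239.58 = £2,579.58.
Total interest = total paid − principal = £2,579.58 − £2,430.00 = £149.58.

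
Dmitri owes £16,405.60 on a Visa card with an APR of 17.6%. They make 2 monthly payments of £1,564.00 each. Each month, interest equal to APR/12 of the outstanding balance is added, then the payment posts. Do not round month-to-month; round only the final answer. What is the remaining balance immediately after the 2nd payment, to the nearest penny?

£13,739.42

Monthly rate r = 17.6%/12 = 1.46667% = 0.0146667.
Each month: B ← B·(1+r) − £1,564.00.
Month 1: interest £240.62; balance after payment £15,082.22.
Month 2: interest £221.21; balance after payment £13,739.42.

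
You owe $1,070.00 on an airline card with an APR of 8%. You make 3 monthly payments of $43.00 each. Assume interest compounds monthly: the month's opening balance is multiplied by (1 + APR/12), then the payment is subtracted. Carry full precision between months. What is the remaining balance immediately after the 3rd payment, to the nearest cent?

$961.68

Monthly rate r = 8%/12 = 0.666667% = 0.00666667.
Each month: B ← B·(1+r) − $43.00.
Month 1: interest $7.13; balance after payment $1,034.13.
Month 2: interest $6.89; balance after payment $998.03.
Month 3: interest $6.65; balance after payment $961.68.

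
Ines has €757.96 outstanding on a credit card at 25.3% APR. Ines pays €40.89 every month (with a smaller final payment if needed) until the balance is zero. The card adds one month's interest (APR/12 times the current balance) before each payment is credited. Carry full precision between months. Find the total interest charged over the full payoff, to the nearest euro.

Monthly rate r = 25.3%/12 = 2.10833% = 0.0210833.
Payoff takes n = ⌈−ln(1 − rB₀/P)/ln(1+r)⌉ = ⌈23.755⌉ = 24 payments; the last is €30.95.
Total paid = 23·€40.89 + €30.95 = €971.42.
Total interest = total paid − principal = €971.42 − €757.96 = €213.46.

€213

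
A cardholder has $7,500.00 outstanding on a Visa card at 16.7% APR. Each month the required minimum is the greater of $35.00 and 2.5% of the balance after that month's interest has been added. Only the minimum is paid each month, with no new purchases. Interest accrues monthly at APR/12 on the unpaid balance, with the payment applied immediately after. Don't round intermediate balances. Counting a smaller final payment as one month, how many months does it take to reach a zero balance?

Monthly rate r = 16.7%/12 = 1.39167% = 0.0139167.
While 2.5% of the post-interest balance exceeds $35.00, each month B ← (B·(1+r))·(1 − 0.025), i.e. B shrinks by the factor (1+r)·0.975 = 0.98857.
This holds for months 1–148. Entering month 149 the balance is $1,367.98; 2.5% of the post-interest balance is now below $35.00, so the flat $35.00 minimum applies from here.
From month 149 a fixed $35.00 at rate r clears $1,367.98 in 57 more payments. Total: 148 + 57 = 205 months.

205 months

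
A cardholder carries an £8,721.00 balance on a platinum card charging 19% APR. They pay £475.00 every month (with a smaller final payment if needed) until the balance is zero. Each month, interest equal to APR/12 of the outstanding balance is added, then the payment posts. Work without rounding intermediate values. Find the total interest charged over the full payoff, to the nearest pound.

£1,665

Monthly rate r = 19%/12 = 1.58333% = 0.0158333.
Payoff takes n = ⌈−ln(1 − rB₀/P)/ln(1+r)⌉ = ⌈21.865⌉ = 22 payments; the last is £411.10.
Total paid = 21·£475.00 + £411.10 = £10,386.10.
Total interest = total paid − principal = £10,386.10 − £8,721.00 = £1,665.10.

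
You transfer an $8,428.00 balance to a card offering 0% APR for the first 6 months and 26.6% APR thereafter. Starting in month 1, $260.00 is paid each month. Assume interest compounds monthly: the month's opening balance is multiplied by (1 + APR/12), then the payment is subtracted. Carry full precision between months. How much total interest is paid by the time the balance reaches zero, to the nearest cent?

Promo months 1–6 at r₀ = 0%/12 = 0; months 7+ at r₁ = 26.6%/12 = 0.0221667.
After month 6 (no interest yet): B = $8,428.00 − 6·$260.00 = $6,868.00.
Then at r₁ with $260.00/mo: n₂ = −ln(1 − r₁·B/P)/ln(1+r₁) ≈ 40.17 → 41 more payments.
Total paid = 46·$260.00 + $45.46 = $12,005.46; interest = $12,005.46 − $8,428.00 = $3,577.46.

$3,577.46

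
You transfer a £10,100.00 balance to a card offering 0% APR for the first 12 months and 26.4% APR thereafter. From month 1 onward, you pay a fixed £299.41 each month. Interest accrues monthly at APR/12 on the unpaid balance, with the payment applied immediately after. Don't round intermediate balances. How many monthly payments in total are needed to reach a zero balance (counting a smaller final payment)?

42 payments

Promo months 1–12 at r₀ = 0%/12 = 0; months 13+ at r₁ = 26.4%/12 = 0.022.
After month 12 (no interest yet): B = £10,100.00 − 12·£299.41 = £6,507.08.
Then at r₁ with £299.41/mo: n₂ = −ln(1 − r₁·B/P)/ln(1+r₁) ≈ 29.88 → 30 more payments.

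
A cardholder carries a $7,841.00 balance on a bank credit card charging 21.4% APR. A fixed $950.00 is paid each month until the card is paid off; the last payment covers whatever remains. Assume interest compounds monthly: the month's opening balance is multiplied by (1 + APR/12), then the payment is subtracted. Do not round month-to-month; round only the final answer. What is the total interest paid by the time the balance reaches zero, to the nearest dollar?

Monthly rate r = 21.4%/12 = 1.78333% = 0.0178333.
Payoff takes n = ⌈−ln(1 − rB₀/P)/ln(1+r)⌉ = ⌈9.008⌉ = 10 payments; the last is $7.25.
Total paid = 9·$950.00 + $7.25 = $8,557.25.
Total interest = total paid − principal = $8,557.25 − $7,841.00 = $716.25.

$716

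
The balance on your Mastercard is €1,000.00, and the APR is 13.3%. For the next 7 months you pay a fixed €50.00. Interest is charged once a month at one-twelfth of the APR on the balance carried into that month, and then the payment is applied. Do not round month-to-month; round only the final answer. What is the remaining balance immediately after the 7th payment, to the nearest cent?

Monthly rate r = 13.3%/12 = 1.10833% = 0.0110833.
Each month: B ← B·(1+r) − €50.00.
Month 1: interest €11.08; balance after payment €961.08.
Month 2: interest €10.65; balance after payment €921.74.
Month 3: interest €10.22; balance after payment €881.95.
Month 4: interest €9.77; balance after payment €841.73.
Month 5: interest €9.33; balance after payment €801.06.
Month 6: interest €8.88; balance after payment €759.93.
Month 7: interest €8.42; balance after payment €718.36.

€718.36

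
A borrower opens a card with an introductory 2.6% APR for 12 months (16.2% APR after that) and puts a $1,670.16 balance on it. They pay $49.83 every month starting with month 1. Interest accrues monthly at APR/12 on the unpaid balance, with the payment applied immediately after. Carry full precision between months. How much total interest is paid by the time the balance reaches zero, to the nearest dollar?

$256

Promo months 1–12 at r₀ = 2.6%/12 = 0.00216667; months 13+ at r₁ = 16.2%/12 = 0.0135.
After month 12: iterate B ← B·(1+r₀) − $49.83 for 12 months → $1,108.97.
Then at r₁ with $49.83/mo: n₂ = −ln(1 − r₁·B/P)/ln(1+r₁) ≈ 26.65 → 27 more payments.
Total paid = 38·$49.83 + $32.24 = $1,925.78; interest = $1,925.78 − $1,670.16 = $255.62.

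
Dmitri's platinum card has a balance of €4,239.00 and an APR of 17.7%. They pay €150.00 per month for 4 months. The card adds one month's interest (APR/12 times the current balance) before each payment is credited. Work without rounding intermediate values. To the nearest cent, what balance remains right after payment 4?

Monthly rate r = 17.7%/12 = 1.475% = 0.01475.
Each month: B ← B·(1+r) − €150.00.
Month 1: interest €62.53; balance after payment €4,151.53.
Month 2: interest €61.23; balance after payment €4,062.76.
Month 3: interest €59.93; balance after payment €3,972.69.
Month 4: interest €58.60; balance after payment €3,881.28.

€3,881.28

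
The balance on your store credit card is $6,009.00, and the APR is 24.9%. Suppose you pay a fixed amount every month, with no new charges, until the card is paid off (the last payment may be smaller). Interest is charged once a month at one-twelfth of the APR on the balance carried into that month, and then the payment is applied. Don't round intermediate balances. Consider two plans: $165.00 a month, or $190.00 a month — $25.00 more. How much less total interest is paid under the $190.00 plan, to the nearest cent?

$1,443.65

Monthly rate r = 24.9%/12 = 2.075% = 0.02075.
At $165.00/mo: n = ⌈−ln(1 − rB₀/P)/ln(1+r)⌉ = 69 payments (last $102.47); total interest = total paid − $6,009.00 = $5,313.47.
At $190.00/mo: 52 payments (last $188.82); total interest $3,869.82.
Interest saved = $5,313.47 − $3,869.82 = $1,443.65.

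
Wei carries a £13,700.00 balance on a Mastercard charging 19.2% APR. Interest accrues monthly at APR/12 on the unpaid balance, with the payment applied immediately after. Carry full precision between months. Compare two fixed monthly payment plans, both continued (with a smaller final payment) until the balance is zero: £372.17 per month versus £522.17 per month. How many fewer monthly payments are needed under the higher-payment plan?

22 fewer payments

Monthly rate r = 19.2%/12 = 1.6% = 0.016.
At £372.17/mo: n = ⌈−ln(1 − rB₀/P)/ln(1+r)⌉ = 57 payments (last £4.76); total interest = total paid − £13,700.00 = £7,146.28.
At £522.17/mo: 35 payments (last £154.34); total interest £4,208.12.
Payments saved = 57 − 35 = 22.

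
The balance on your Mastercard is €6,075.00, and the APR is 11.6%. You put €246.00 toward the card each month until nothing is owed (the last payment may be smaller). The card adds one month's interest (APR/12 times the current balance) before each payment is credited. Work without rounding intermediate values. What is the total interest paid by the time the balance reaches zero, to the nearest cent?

Monthly rate r = 11.6%/12 = 0.966667% = 0.00966667.
Payoff takes n = ⌈−ln(1 − rB₀/P)/ln(1+r)⌉ = ⌈28.352⌉ = 29 payments; the last is €86.87.
Total paid = 28·€246.00 + €86.87 = €6,974.87.
Total interest = total paid − principal = €6,974.87 − €6,075.00 = €899.87.

€899.87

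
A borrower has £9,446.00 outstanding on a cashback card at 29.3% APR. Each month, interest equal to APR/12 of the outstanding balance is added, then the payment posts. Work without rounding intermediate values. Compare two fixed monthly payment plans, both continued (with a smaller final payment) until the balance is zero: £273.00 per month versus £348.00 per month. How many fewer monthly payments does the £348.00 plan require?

32 fewer payments

Monthly rate r = 29.3%/12 = 2.44167% = 0.0244167.
At £273.00/mo: n = ⌈−ln(1 − rB₀/P)/ln(1+r)⌉ = 78 payments (last £65.85); total interest = total paid − £9,446.00 = £11,640.85.
At £348.00/mo: 46 payments (last £20.49); total interest £6,234.49.
Payments saved = 78 − 46 = 32.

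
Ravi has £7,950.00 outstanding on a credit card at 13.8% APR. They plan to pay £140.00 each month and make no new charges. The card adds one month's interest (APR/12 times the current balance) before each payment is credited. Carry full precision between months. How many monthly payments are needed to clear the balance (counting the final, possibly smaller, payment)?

Monthly rate r = 13.8%/12 = 1.15% = 0.0115.
Recurrence: B ← B·(1+r) − £140.00.
Month 1: interest £91.42; balance after payment £7,901.43.
Month 2: interest £90.87; balance after payment £7,852.29.
Closed form: n = −ln(1 − rB₀/P)/ln(1+r) = −ln(0.34696)/ln(1.0115) ≈ 92.575, so the balance reaches zero during payment 93.

93 months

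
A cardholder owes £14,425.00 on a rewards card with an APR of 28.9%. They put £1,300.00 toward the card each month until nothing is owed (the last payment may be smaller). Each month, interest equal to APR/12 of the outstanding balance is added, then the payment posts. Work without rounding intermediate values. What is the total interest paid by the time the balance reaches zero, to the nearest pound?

£2,561

Monthly rate r = 28.9%/12 = 2.40833% = 0.0240833.
Payoff takes n = ⌈−ln(1 − rB₀/P)/ln(1+r)⌉ = ⌈13.065⌉ = 14 payments; the last is £85.83.
Total paid = 13·£1,300.00 + £85.83 = £16,985.83.
Total interest = total paid − principal = £16,985.83 − £14,425.00 = £2,560.83.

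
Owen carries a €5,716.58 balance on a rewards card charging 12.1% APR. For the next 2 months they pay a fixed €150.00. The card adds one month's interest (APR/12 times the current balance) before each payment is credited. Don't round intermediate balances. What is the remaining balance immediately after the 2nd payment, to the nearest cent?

€5,530.93

Monthly rate r = 12.1%/12 = 1.00833% = 0.0100833.
Each month: B ← B·(1+r) − €150.00.
Month 1: interest €57.64; balance after payment €5,624.22.
Month 2: interest €56.71; balance after payment €5,530.93.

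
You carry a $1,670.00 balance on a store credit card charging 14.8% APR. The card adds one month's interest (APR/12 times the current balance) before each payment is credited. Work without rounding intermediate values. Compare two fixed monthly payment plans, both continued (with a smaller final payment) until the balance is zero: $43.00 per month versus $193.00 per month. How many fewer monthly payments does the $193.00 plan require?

44 fewer payments

Monthly rate r = 14.8%/12 = 1.23333% = 0.0123333.
At $43.00/mo: n = ⌈−ln(1 − rB₀/P)/ln(1+r)⌉ = 54 payments (last $8.19); total interest = total paid − $1,670.00 = $617.19.
At $193.00/mo: 10 payments (last $40.07); total interest $107.07.
Payments saved = 54 − 10 = 44.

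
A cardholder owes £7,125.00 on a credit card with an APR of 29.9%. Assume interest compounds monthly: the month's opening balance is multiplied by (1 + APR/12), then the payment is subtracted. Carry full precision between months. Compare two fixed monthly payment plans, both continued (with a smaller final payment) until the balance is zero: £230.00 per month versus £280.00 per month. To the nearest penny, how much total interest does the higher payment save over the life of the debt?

Monthly rate r = 29.9%/12 = 2.49167% = 0.0249167.
At £230.00/mo: n = ⌈−ln(1 − rB₀/P)/ln(1+r)⌉ = 61 payments (last £11.19); total interest = total paid − £7,125.00 = £6,686.19.
At £280.00/mo: 41 payments (last £236.86); total interest £4,311.86.
Interest saved = £6,686.19 − £4,311.86 = £2,374.33.

£2,374.33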